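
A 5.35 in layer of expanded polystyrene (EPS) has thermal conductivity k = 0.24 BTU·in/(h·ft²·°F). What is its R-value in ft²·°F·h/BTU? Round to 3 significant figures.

R = L/k = 5.35/0.24 = 22.29 ft²·°F·h/BTU

22.3 ft²·°F·h/BTU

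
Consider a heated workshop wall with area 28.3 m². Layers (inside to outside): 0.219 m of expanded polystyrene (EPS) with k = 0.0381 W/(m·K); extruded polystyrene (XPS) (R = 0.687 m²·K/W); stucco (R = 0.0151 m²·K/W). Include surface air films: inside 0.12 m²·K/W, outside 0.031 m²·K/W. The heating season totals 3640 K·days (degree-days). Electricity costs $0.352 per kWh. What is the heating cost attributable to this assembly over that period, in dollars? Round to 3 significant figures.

0.219/0.0381 = 5.748
R_total = 0.12 + 5.748 + 0.687 + 0.0151 + 0.031 = 6.601 m²·K/W
E = A × HDD × 24 / R / 1000 = 28.3 × 3640 × 24 / 6.601 / 1000 = 374.5 kWh
Cost = 374.5 × 0.352 = $131.8

132 dollars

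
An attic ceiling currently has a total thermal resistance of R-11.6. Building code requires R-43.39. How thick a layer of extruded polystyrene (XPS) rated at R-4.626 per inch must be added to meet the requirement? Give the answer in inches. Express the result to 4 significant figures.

ΔR = 43.39 − 11.6 = 31.79 ft²·°F·h/BTU
L = ΔR / (R/in) = 31.79/4.626 = 6.872 in

6.872 in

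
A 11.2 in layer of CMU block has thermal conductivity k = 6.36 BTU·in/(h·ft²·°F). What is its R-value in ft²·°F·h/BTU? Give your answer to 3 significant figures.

R = L/k = 11.2/6.36 = 1.761 ft²·°F·h/BTU

1.76 ft²·°F·h/BTU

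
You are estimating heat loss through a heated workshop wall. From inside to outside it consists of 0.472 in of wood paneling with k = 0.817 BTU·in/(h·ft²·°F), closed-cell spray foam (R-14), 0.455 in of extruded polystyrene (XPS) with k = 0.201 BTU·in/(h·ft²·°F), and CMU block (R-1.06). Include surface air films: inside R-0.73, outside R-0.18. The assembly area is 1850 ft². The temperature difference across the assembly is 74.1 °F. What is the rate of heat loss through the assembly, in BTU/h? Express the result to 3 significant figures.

7290 BTU/h

0.472/0.817 = 0.5777
0.455/0.201 = 2.264
R_total = 0.73 + 0.5777 + 14 + 2.264 + 1.06 + 0.18 = 18.81 ft²·°F·h/BTU
Q = A·ΔT/R = 1850 × 74.1 / 18.81 = 7287 BTU/h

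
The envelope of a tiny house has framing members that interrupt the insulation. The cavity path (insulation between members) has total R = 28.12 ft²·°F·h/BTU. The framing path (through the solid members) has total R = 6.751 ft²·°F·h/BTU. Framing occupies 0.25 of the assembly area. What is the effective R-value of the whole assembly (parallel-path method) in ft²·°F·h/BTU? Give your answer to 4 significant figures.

15.70 ft²·°F·h/BTU

U_eff = 0.75/28.12 + 0.25/6.751 = 0.026671 + 0.037032 = 0.063703
R_eff = 1/U_eff = 15.698 ft²·°F·h/BTU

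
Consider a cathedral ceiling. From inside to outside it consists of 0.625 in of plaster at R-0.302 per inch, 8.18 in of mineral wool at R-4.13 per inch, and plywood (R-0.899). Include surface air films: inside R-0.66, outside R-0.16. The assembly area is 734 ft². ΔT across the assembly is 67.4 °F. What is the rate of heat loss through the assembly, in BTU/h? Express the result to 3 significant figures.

0.625 × 0.302 = 0.1888
8.18 × 4.13 = 33.78
R_total = 0.66 + 0.1888 + 33.78 + 0.899 + 0.16 = 35.69 ft²·°F·h/BTU
Q = A·ΔT/R = 734 × 67.4 / 35.69 = 1386 BTU/h

1390 BTU/h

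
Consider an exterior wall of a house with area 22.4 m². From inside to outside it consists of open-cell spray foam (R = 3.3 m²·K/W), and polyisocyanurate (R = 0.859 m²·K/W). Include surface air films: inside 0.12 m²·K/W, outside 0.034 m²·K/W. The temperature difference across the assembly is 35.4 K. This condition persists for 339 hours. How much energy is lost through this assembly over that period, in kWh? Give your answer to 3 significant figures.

R_total = 0.12 + 3.3 + 0.859 + 0.034 = 4.313 m²·K/W
Q = 22.4 × 35.4 / 4.313 = 183.9 W
E = 183.9 W × 339 h / 1000 = 62.33 kWh

62.3 kWh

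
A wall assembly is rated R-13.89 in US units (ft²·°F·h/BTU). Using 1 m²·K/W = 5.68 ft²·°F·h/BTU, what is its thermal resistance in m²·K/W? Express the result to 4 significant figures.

2.445 m²·K/W

R_SI = 13.89/5.68 = 2.4454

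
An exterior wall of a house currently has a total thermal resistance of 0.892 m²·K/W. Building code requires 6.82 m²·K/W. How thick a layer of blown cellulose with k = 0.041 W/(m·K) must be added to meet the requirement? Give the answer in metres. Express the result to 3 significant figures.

ΔR = 6.82 − 0.892 = 5.928 m²·K/W
L = ΔR × k = 5.928 × 0.041 = 0.243 m

0.243 m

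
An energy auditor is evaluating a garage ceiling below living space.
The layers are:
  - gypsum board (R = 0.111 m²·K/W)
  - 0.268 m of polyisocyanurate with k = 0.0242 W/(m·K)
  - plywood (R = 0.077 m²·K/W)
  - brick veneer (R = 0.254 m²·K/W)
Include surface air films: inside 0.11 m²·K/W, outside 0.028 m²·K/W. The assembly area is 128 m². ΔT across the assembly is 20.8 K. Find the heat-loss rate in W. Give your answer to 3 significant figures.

0.268/0.0242 = 11.07
R_total = 0.11 + 0.111 + 11.07 + 0.077 + 0.254 + 0.028 = 11.65 m²·K/W
Q = A·ΔT/R = 128 × 20.8 / 11.65 = 228.4 W

228 W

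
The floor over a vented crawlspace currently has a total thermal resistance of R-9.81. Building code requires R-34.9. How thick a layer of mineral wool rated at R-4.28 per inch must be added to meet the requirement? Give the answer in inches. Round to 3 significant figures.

5.86 in

ΔR = 34.9 − 9.81 = 25.09 ft²·°F·h/BTU
L = ΔR / (R/in) = 25.09/4.28 = 5.862 in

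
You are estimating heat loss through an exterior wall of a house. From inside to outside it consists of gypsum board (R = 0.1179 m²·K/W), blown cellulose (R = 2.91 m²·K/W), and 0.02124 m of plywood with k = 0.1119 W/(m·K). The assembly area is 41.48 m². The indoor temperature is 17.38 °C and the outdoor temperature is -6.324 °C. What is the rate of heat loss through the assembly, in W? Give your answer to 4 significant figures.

0.02124/0.1119 = 0.18981
R_total = 0.1179 + 2.91 + 0.18981 = 3.2177 m²·K/W
Q = A·ΔT/R = 41.48 × (17.38 − (-6.324)) / 3.2177 = 305.57 W

305.6 W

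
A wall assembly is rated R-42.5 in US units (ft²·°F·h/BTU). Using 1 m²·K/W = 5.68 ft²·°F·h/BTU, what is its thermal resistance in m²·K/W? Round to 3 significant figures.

7.48 m²·K/W

R_SI = 42.5/5.68 = 7.482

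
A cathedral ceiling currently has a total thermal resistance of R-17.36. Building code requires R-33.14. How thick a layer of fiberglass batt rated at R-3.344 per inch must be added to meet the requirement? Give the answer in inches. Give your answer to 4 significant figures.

ΔR = 33.14 − 17.36 = 15.78 ft²·°F·h/BTU
L = ΔR / (R/in) = 15.78/3.344 = 4.7189 in

4.719 in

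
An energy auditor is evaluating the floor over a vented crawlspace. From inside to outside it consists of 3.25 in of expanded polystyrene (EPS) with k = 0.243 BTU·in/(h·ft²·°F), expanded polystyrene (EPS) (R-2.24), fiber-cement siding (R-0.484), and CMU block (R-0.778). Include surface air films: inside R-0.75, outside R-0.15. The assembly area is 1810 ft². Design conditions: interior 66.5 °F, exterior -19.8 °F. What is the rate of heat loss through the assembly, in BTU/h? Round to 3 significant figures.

3.25/0.243 = 13.37
R_total = 0.75 + 13.37 + 2.24 + 0.484 + 0.778 + 0.15 = 17.78 ft²·°F·h/BTU
Q = A·ΔT/R = 1810 × (66.5 − (-19.8)) / 17.78 = 8787 BTU/h

8790 BTU/h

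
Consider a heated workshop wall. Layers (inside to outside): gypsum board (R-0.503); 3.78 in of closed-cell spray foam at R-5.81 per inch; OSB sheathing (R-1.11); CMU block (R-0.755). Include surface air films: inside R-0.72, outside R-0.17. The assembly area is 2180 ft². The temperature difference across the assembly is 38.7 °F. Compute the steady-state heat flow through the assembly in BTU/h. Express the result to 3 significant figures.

3350 BTU/h

3.78 × 5.81 = 21.96
R_total = 0.72 + 0.503 + 21.96 + 1.11 + 0.755 + 0.17 = 25.22 ft²·°F·h/BTU
Q = A·ΔT/R = 2180 × 38.7 / 25.22 = 3345 BTU/h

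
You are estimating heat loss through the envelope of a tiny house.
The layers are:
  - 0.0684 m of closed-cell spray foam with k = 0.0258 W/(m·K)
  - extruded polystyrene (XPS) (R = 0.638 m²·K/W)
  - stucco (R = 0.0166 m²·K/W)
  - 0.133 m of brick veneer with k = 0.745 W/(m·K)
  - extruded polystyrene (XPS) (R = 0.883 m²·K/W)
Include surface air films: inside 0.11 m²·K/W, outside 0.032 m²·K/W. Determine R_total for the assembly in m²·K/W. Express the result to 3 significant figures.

4.51 m²·K/W

0.0684/0.0258 = 2.651
0.133/0.745 = 0.1785
R_total = 0.11 + 2.651 + 0.638 + 0.0166 + 0.1785 + 0.883 + 0.032 = 4.509 m²·K/W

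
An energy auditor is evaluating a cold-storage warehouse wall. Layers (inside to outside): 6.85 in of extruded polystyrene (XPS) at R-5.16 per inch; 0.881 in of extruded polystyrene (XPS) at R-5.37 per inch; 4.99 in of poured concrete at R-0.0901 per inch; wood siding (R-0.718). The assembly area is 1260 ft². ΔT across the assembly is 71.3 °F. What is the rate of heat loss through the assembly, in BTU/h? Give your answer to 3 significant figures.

2180 BTU/h

6.85 × 5.16 = 35.35
0.881 × 5.37 = 4.731
4.99 × 0.0901 = 0.4496
R_total = 35.35 + 4.731 + 0.4496 + 0.718 = 41.24 ft²·°F·h/BTU
Q = A·ΔT/R = 1260 × 71.3 / 41.24 = 2178 BTU/h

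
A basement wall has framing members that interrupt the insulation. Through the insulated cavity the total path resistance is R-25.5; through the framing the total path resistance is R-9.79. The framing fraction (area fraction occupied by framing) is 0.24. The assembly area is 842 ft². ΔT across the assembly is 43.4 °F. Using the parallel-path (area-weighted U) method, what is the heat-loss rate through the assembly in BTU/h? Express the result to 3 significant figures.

U_eff = 0.76/25.5 + 0.24/9.79 = 0.0298 + 0.02451 = 0.05432
R_eff = 1/U_eff = 18.41 ft²·°F·h/BTU
Q = 842 × 43.4 / 18.41 = 1985 BTU/h

1980 BTU/h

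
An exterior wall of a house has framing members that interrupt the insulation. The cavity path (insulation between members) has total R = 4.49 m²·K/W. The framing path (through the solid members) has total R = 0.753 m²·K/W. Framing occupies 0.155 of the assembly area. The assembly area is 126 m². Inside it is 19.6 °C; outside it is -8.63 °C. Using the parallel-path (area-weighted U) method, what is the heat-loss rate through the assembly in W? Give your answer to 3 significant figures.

1400 W

U_eff = 0.845/4.49 + 0.155/0.753 = 0.1882 + 0.2058 = 0.394
R_eff = 1/U_eff = 2.538 m²·K/W
Q = 126 × (19.6 − (-8.63)) / 2.538 = 1402 W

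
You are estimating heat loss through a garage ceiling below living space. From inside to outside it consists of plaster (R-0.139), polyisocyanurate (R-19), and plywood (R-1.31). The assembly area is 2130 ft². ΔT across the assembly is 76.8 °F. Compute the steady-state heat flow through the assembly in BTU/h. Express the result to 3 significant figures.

8000 BTU/h

R_total = 0.139 + 19 + 1.31 = 20.45 ft²·°F·h/BTU
Q = A·ΔT/R = 2130 × 76.8 / 20.45 = 8000 BTU/h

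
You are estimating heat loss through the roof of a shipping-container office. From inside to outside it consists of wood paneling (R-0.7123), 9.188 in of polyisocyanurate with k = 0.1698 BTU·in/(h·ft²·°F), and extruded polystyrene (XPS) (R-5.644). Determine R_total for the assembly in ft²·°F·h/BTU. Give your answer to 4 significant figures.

9.188/0.1698 = 54.111
R_total = 0.7123 + 54.111 + 5.644 = 60.467 ft²·°F·h/BTU

60.47 ft²·°F·h/BTU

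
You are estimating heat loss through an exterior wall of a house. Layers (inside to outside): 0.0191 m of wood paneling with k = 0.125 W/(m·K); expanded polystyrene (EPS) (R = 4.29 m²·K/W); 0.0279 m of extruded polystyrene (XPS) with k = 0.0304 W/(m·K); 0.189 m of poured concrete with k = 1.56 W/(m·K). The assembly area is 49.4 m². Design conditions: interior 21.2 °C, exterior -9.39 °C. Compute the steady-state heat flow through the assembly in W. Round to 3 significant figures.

276 W

0.0191/0.125 = 0.1528
0.0279/0.0304 = 0.9178
0.189/1.56 = 0.1212
R_total = 0.1528 + 4.29 + 0.9178 + 0.1212 = 5.482 m²·K/W
Q = A·ΔT/R = 49.4 × (21.2 − (-9.39)) / 5.482 = 275.7 W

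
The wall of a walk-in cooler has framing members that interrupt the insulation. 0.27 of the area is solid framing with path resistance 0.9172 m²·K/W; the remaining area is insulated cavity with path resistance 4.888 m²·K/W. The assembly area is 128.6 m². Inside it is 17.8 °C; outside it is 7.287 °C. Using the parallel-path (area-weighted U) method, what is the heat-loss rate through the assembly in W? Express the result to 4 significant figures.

U_eff = 0.73/4.888 + 0.27/0.9172 = 0.14935 + 0.29437 = 0.44372
R_eff = 1/U_eff = 2.2537 m²·K/W
Q = 128.6 × (17.8 − 7.287) / 2.2537 = 599.9 W

599.9 W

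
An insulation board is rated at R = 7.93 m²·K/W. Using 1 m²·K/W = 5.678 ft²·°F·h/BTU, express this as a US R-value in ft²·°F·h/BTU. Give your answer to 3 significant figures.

R_US = 7.93 × 5.678 = 45.03

45.0 ft²·°F·h/BTU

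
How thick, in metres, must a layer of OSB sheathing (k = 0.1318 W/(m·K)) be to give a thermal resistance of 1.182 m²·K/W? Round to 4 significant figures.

L = R·k = 1.182 × 0.1318 = 0.15579 m

0.1558 m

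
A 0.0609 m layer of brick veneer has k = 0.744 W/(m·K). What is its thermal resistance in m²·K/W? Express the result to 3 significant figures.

0.0819 m²·K/W

R = L/k = 0.0609/0.744 = 0.08185 m²·K/W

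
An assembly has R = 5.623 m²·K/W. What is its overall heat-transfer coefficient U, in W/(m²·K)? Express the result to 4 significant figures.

U = 1/R = 1/5.623 = 0.17784

0.1778 W/(m²·K)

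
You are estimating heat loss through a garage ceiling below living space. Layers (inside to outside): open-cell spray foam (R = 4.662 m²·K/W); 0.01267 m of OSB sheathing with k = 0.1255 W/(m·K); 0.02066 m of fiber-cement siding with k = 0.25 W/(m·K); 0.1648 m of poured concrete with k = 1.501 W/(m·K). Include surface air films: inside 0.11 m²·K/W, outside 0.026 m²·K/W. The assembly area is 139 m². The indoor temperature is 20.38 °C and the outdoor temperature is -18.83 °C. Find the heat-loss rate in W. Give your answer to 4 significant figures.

1070 W

0.01267/0.1255 = 0.10096
0.02066/0.25 = 0.08264
0.1648/1.501 = 0.10979
R_total = 0.11 + 4.662 + 0.10096 + 0.08264 + 0.10979 + 0.026 = 5.0914 m²·K/W
Q = A·ΔT/R = 139 × (20.38 − (-18.83)) / 5.0914 = 1070.5 W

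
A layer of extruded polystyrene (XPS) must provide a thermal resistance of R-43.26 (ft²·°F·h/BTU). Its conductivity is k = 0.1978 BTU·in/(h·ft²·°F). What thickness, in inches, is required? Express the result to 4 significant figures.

L = R × k = 43.26 × 0.1978 = 8.5568 in

8.557 in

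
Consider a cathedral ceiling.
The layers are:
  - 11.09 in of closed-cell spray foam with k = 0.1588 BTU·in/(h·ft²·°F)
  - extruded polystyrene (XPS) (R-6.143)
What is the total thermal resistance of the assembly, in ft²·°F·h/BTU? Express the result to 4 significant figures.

75.98 ft²·°F·h/BTU

11.09/0.1588 = 69.836
R_total = 69.836 + 6.143 = 75.979 ft²·°F·h/BTU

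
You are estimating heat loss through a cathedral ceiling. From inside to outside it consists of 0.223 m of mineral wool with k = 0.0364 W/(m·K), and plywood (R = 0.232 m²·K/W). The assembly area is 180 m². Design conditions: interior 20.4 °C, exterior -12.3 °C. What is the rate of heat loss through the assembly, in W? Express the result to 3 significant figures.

926 W

0.223/0.0364 = 6.126
R_total = 6.126 + 0.232 = 6.358 m²·K/W
Q = A·ΔT/R = 180 × (20.4 − (-12.3)) / 6.358 = 925.7 W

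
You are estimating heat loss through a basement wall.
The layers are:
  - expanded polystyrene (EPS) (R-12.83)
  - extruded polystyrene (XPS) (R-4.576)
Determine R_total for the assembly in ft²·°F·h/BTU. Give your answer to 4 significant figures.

17.41 ft²·°F·h/BTU

R_total = 12.83 + 4.576 = 17.406 ft²·°F·h/BTU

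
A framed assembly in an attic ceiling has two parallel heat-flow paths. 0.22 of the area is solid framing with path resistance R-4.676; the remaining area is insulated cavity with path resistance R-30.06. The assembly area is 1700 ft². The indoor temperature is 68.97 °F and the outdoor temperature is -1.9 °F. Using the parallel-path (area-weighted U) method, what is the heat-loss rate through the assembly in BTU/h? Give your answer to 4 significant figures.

U_eff = 0.78/30.06 + 0.22/4.676 = 0.025948 + 0.047049 = 0.072997
R_eff = 1/U_eff = 13.699 ft²·°F·h/BTU
Q = 1700 × (68.97 − (-1.9)) / 13.699 = 8794.6 BTU/h

8795 BTU/h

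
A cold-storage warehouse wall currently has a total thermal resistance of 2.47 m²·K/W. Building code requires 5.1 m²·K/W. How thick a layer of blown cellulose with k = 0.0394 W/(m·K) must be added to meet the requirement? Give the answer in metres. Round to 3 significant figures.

ΔR = 5.1 − 2.47 = 2.63 m²·K/W
L = ΔR × k = 2.63 × 0.0394 = 0.1036 m

0.104 m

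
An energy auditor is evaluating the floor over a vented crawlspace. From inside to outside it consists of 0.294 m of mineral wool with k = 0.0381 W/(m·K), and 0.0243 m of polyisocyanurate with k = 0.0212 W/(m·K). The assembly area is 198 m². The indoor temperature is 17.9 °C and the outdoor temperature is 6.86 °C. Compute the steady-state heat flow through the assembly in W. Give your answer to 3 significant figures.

247 W

0.294/0.0381 = 7.717
0.0243/0.0212 = 1.146
R_total = 7.717 + 1.146 = 8.863 m²·K/W
Q = A·ΔT/R = 198 × (17.9 − 6.86) / 8.863 = 246.6 W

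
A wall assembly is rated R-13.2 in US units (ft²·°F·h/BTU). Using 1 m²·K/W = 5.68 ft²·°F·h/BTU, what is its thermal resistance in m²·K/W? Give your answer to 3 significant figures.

R_SI = 13.2/5.68 = 2.324

2.32 m²·K/W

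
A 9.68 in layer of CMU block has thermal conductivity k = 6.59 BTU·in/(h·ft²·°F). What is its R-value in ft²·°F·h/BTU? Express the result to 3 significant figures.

R = L/k = 9.68/6.59 = 1.469 ft²·°F·h/BTU

1.47 ft²·°F·h/BTU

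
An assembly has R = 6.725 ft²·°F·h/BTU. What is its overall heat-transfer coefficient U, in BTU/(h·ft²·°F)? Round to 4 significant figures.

0.1487 BTU/(h·ft²·°F)

U = 1/R = 1/6.725 = 0.1487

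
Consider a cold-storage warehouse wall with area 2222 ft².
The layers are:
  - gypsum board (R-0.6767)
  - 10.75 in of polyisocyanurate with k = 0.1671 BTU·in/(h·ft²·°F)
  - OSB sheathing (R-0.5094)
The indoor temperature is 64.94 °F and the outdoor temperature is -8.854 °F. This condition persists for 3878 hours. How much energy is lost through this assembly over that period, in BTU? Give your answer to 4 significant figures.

9705000 BTU

10.75/0.1671 = 64.333
R_total = 0.6767 + 64.333 + 0.5094 = 65.519 ft²·°F·h/BTU
Q = 2222 × (64.94 − (-8.854)) / 65.519 = 2502.6 BTU/h
E = 2502.6 × 3878 = 9705300 BTU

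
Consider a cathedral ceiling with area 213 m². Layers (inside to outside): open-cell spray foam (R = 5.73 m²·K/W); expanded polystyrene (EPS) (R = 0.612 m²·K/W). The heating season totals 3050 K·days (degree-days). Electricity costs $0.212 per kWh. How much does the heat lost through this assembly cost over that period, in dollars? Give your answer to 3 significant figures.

R_total = 5.73 + 0.612 = 6.342 m²·K/W
E = A × HDD × 24 / R / 1000 = 213 × 3050 × 24 / 6.342 / 1000 = 2458 kWh
Cost = 2458 × 0.212 = $521.2

521 dollars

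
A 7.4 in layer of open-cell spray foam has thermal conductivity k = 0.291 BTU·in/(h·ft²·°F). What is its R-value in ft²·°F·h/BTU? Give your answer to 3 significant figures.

R = L/k = 7.4/0.291 = 25.43 ft²·°F·h/BTU

25.4 ft²·°F·h/BTU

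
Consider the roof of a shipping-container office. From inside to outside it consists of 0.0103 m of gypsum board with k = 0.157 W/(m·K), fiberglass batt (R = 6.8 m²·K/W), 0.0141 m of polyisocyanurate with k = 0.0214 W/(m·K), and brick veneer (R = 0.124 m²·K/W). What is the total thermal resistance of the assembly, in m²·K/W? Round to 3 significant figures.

7.65 m²·K/W

0.0103/0.157 = 0.06561
0.0141/0.0214 = 0.6589
R_total = 0.06561 + 6.8 + 0.6589 + 0.124 = 7.648 m²·K/W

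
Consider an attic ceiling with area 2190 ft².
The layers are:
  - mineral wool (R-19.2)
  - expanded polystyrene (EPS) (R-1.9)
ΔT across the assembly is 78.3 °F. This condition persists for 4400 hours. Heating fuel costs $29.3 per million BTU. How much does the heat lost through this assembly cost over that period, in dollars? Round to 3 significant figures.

1050 dollars

R_total = 19.2 + 1.9 = 21.1 ft²·°F·h/BTU
Q = 2190 × 78.3 / 21.1 = 8127 BTU/h
E = 8127 × 4400 = 35760000 BTU
Cost = 35760000/10⁶ × 29.3 = $1048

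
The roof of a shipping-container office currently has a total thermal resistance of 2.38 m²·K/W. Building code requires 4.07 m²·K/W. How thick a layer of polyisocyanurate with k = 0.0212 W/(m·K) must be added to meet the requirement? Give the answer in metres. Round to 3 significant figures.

ΔR = 4.07 − 2.38 = 1.69 m²·K/W
L = ΔR × k = 1.69 × 0.0212 = 0.03583 m

0.0358 m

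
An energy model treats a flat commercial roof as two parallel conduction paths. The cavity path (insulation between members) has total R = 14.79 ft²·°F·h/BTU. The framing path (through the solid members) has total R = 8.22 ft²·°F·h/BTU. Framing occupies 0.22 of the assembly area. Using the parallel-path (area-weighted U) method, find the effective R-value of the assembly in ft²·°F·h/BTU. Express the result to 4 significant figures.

U_eff = 0.78/14.79 + 0.22/8.22 = 0.052738 + 0.026764 = 0.079502
R_eff = 1/U_eff = 12.578 ft²·°F·h/BTU

12.58 ft²·°F·h/BTU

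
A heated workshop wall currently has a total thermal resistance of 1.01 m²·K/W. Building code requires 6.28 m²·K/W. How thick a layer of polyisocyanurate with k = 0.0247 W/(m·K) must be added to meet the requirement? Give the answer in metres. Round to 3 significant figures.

0.130 m

ΔR = 6.28 − 1.01 = 5.27 m²·K/W
L = ΔR × k = 5.27 × 0.0247 = 0.1302 m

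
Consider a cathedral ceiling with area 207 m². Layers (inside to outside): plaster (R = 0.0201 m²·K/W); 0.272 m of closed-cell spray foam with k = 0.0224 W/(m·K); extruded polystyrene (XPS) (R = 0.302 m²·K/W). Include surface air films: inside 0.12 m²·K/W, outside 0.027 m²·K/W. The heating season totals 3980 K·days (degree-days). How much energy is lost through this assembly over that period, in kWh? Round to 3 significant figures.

1570 kWh

0.272/0.0224 = 12.14
R_total = 0.12 + 0.0201 + 12.14 + 0.302 + 0.027 = 12.61 m²·K/W
E = A × HDD × 24 / R / 1000 = 207 × 3980 × 24 / 12.61 / 1000 = 1568 kWh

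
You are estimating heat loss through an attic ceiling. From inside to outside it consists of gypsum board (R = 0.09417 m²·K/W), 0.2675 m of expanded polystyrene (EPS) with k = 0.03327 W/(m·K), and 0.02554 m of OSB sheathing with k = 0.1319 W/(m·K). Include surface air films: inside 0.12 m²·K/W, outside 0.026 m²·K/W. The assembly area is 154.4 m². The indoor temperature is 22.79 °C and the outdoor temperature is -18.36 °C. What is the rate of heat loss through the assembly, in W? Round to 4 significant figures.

749.8 W

0.2675/0.03327 = 8.0403
0.02554/0.1319 = 0.19363
R_total = 0.12 + 0.09417 + 8.0403 + 0.19363 + 0.026 = 8.4741 m²·K/W
Q = A·ΔT/R = 154.4 × (22.79 − (-18.36)) / 8.4741 = 749.76 W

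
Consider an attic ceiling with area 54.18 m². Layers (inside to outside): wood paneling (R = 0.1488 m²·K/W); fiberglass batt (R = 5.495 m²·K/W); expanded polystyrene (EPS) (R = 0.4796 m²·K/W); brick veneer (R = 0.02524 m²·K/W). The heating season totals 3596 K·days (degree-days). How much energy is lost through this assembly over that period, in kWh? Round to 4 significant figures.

R_total = 0.1488 + 5.495 + 0.4796 + 0.02524 = 6.1486 m²·K/W
E = A × HDD × 24 / R / 1000 = 54.18 × 3596 × 24 / 6.1486 / 1000 = 760.49 kWh

760.5 kWh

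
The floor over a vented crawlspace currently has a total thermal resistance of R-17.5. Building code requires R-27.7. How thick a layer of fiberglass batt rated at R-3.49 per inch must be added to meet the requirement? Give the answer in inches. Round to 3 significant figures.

ΔR = 27.7 − 17.5 = 10.2 ft²·°F·h/BTU
L = ΔR / (R/in) = 10.2/3.49 = 2.923 in

2.92 in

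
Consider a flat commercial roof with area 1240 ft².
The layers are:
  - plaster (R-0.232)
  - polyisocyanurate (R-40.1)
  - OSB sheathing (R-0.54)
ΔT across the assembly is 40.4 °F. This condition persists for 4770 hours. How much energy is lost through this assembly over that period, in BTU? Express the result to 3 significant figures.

5850000 BTU

R_total = 0.232 + 40.1 + 0.54 = 40.87 ft²·°F·h/BTU
Q = 1240 × 40.4 / 40.87 = 1226 BTU/h
E = 1226 × 4770 = 5846000 BTU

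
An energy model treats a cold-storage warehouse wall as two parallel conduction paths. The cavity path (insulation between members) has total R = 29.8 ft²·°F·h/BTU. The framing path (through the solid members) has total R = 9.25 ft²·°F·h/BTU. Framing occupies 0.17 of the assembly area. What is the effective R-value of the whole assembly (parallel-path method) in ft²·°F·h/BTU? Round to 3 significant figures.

U_eff = 0.83/29.8 + 0.17/9.25 = 0.02785 + 0.01838 = 0.04623
R_eff = 1/U_eff = 21.63 ft²·°F·h/BTU

21.6 ft²·°F·h/BTU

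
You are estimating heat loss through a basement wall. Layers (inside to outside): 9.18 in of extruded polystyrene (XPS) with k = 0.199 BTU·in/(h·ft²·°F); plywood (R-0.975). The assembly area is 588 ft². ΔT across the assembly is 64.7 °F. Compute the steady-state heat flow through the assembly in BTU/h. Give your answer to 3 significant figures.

808 BTU/h

9.18/0.199 = 46.13
R_total = 46.13 + 0.975 = 47.11 ft²·°F·h/BTU
Q = A·ΔT/R = 588 × 64.7 / 47.11 = 807.6 BTU/h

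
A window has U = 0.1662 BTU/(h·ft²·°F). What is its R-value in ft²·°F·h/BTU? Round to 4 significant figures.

R = 1/U = 1/0.1662 = 6.0168

6.017 ft²·°F·h/BTU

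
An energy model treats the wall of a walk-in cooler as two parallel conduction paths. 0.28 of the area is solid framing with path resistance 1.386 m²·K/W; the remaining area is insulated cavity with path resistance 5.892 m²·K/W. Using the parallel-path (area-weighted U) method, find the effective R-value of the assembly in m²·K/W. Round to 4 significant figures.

U_eff = 0.72/5.892 + 0.28/1.386 = 0.1222 + 0.20202 = 0.32422
R_eff = 1/U_eff = 3.0843 m²·K/W

3.084 m²·K/W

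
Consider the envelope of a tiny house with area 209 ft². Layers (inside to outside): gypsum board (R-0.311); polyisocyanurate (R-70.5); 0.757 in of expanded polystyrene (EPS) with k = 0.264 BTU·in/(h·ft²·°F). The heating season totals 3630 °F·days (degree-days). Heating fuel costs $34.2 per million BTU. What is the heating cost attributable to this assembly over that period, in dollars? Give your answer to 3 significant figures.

8.45 dollars

0.757/0.264 = 2.867
R_total = 0.311 + 70.5 + 2.867 = 73.68 ft²·°F·h/BTU
E = A × HDD × 24 / R = 209 × 3630 × 24 / 73.68 = 247100 BTU
Cost = 247100/10⁶ × 34.2 = $8.452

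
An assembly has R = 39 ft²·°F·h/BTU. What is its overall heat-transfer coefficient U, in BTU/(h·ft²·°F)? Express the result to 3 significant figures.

0.0256 BTU/(h·ft²·°F)

U = 1/R = 1/39 = 0.02564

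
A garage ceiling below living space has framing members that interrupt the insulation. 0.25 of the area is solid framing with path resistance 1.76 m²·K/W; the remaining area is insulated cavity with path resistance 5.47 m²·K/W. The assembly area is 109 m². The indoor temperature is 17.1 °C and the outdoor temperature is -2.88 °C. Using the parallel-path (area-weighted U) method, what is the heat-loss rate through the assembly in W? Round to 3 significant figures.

608 W

U_eff = 0.75/5.47 + 0.25/1.76 = 0.1371 + 0.142 = 0.2792
R_eff = 1/U_eff = 3.582 m²·K/W
Q = 109 × (17.1 − (-2.88)) / 3.582 = 608 W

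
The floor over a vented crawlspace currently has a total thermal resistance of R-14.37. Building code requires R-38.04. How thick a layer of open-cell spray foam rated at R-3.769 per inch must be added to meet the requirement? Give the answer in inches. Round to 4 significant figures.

ΔR = 38.04 − 14.37 = 23.67 ft²·°F·h/BTU
L = ΔR / (R/in) = 23.67/3.769 = 6.2802 in

6.280 in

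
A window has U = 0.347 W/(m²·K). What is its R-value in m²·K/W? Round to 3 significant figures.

R = 1/U = 1/0.347 = 2.882

2.88 m²·K/W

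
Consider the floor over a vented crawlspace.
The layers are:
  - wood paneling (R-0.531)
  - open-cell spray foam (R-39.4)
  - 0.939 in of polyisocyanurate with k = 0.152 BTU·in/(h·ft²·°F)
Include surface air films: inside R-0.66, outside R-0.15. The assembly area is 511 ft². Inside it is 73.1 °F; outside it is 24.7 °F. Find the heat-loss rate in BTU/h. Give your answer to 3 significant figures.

527 BTU/h

0.939/0.152 = 6.178
R_total = 0.66 + 0.531 + 39.4 + 6.178 + 0.15 = 46.92 ft²·°F·h/BTU
Q = A·ΔT/R = 511 × (73.1 − 24.7) / 46.92 = 527.1 BTU/h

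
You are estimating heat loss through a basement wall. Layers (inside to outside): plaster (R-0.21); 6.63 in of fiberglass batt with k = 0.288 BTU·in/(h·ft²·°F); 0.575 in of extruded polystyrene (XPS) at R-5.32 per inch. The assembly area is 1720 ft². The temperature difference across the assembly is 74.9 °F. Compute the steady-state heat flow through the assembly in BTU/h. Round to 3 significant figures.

4900 BTU/h

6.63/0.288 = 23.02
0.575 × 5.32 = 3.059
R_total = 0.21 + 23.02 + 3.059 = 26.29 ft²·°F·h/BTU
Q = A·ΔT/R = 1720 × 74.9 / 26.29 = 4900 BTU/h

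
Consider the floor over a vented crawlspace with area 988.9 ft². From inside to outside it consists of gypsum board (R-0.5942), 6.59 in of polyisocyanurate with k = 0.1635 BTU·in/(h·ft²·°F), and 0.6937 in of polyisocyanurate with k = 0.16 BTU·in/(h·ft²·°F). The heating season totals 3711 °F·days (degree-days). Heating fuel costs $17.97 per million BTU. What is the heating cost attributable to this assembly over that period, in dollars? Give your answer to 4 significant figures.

34.99 dollars

6.59/0.1635 = 40.306
0.6937/0.16 = 4.3356
R_total = 0.5942 + 40.306 + 4.3356 = 45.236 ft²·°F·h/BTU
E = A × HDD × 24 / R = 988.9 × 3711 × 24 / 45.236 = 1947000 BTU
Cost = 1947000/10⁶ × 17.97 = $34.988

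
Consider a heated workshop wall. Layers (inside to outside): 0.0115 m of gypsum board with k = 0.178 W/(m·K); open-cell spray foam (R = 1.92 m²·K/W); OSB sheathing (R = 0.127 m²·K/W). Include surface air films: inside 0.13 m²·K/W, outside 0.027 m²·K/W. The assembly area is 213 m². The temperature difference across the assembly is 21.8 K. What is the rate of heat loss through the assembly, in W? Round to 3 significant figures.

0.0115/0.178 = 0.06461
R_total = 0.13 + 0.06461 + 1.92 + 0.127 + 0.027 = 2.269 m²·K/W
Q = A·ΔT/R = 213 × 21.8 / 2.269 = 2047 W

2050 W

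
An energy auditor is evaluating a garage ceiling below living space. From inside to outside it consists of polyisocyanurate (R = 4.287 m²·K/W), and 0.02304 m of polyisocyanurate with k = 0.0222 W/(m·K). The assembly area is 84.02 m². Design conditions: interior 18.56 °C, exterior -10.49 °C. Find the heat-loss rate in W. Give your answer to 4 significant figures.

458.4 W

0.02304/0.0222 = 1.0378
R_total = 4.287 + 1.0378 = 5.3248 m²·K/W
Q = A·ΔT/R = 84.02 × (18.56 − (-10.49)) / 5.3248 = 458.38 W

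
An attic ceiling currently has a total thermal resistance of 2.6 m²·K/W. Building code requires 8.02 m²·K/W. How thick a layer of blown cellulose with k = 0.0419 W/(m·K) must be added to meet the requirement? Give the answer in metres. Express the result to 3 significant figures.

ΔR = 8.02 − 2.6 = 5.42 m²·K/W
L = ΔR × k = 5.42 × 0.0419 = 0.2271 m

0.227 m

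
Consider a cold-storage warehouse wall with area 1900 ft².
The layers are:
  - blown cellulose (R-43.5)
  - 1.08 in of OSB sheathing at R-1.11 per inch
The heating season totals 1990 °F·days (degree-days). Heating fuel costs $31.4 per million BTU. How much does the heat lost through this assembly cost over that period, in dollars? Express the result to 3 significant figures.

1.08 × 1.11 = 1.199
R_total = 43.5 + 1.199 = 44.7 ft²·°F·h/BTU
E = A × HDD × 24 / R = 1900 × 1990 × 24 / 44.7 = 2030000 BTU
Cost = 2030000/10⁶ × 31.4 = $63.75

63.7 dollars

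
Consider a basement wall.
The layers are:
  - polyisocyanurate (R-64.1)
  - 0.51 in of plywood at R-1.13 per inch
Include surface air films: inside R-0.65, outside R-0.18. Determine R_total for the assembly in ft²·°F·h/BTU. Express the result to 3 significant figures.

0.51 × 1.13 = 0.5763
R_total = 0.65 + 64.1 + 0.5763 + 0.18 = 65.51 ft²·°F·h/BTU

65.5 ft²·°F·h/BTU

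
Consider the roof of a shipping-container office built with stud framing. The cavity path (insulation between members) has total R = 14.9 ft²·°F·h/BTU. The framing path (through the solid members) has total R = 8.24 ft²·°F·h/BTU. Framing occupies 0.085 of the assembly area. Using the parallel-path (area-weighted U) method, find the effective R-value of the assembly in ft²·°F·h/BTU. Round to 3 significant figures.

U_eff = 0.915/14.9 + 0.085/8.24 = 0.06141 + 0.01032 = 0.07172
R_eff = 1/U_eff = 13.94 ft²·°F·h/BTU

13.9 ft²·°F·h/BTU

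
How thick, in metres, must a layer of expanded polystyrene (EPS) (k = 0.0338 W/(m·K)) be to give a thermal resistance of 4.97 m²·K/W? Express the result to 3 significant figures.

L = R·k = 4.97 × 0.0338 = 0.168 m

0.168 m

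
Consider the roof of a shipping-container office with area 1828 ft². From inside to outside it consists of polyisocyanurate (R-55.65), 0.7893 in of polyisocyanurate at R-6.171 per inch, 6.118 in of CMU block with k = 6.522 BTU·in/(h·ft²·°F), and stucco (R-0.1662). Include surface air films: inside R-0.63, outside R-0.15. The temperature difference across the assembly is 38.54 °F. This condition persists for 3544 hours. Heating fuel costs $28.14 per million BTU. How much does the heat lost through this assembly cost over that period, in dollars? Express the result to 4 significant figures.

0.7893 × 6.171 = 4.8708
6.118/6.522 = 0.93806
R_total = 0.63 + 55.65 + 4.8708 + 0.93806 + 0.1662 + 0.15 = 62.405 ft²·°F·h/BTU
Q = 1828 × 38.54 / 62.405 = 1128.9 BTU/h
E = 1128.9 × 3544 = 4000900 BTU
Cost = 4000900/10⁶ × 28.14 = $112.59

112.6 dollars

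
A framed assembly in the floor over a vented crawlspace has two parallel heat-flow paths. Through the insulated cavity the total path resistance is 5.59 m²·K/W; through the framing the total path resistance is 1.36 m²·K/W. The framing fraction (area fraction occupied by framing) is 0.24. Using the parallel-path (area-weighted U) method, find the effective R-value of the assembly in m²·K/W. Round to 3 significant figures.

3.20 m²·K/W

U_eff = 0.76/5.59 + 0.24/1.36 = 0.136 + 0.1765 = 0.3124
R_eff = 1/U_eff = 3.201 m²·K/W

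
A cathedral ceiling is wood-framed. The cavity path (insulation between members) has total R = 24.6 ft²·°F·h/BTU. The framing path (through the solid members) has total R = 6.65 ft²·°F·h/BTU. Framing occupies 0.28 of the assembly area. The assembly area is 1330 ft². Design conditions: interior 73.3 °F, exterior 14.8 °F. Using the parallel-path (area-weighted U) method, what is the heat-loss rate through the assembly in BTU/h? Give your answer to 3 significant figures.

5550 BTU/h

U_eff = 0.72/24.6 + 0.28/6.65 = 0.02927 + 0.04211 = 0.07137
R_eff = 1/U_eff = 14.01 ft²·°F·h/BTU
Q = 1330 × (73.3 − 14.8) / 14.01 = 5553 BTU/h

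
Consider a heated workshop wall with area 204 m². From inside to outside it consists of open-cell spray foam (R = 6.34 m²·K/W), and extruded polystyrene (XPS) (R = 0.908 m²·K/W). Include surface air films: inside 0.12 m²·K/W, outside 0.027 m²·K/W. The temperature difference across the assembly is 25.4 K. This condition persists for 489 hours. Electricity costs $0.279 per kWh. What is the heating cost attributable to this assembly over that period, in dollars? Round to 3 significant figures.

95.6 dollars

R_total = 0.12 + 6.34 + 0.908 + 0.027 = 7.395 m²·K/W
Q = 204 × 25.4 / 7.395 = 700.7 W
E = 700.7 W × 489 h / 1000 = 342.6 kWh
Cost = 342.6 × 0.279 = $95.6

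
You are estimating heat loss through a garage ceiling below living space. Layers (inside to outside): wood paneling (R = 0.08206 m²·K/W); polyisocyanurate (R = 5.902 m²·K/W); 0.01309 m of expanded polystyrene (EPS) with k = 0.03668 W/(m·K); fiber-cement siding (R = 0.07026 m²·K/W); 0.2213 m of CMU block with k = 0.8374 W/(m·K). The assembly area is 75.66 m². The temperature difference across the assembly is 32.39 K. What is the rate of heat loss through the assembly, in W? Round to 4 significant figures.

0.01309/0.03668 = 0.35687
0.2213/0.8374 = 0.26427
R_total = 0.08206 + 5.902 + 0.35687 + 0.07026 + 0.26427 = 6.6755 m²·K/W
Q = A·ΔT/R = 75.66 × 32.39 / 6.6755 = 367.11 W

367.1 W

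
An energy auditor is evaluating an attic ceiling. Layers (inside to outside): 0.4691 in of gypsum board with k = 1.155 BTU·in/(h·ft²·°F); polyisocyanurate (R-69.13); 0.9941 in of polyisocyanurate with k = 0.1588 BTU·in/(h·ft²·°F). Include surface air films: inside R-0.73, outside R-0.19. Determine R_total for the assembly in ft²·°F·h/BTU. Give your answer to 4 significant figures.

76.72 ft²·°F·h/BTU

0.4691/1.155 = 0.40615
0.9941/0.1588 = 6.2601
R_total = 0.73 + 0.40615 + 69.13 + 6.2601 + 0.19 = 76.716 ft²·°F·h/BTU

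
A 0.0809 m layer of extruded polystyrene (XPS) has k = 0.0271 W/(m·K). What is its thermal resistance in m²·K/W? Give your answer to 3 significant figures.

2.99 m²·K/W

R = L/k = 0.0809/0.0271 = 2.985 m²·K/W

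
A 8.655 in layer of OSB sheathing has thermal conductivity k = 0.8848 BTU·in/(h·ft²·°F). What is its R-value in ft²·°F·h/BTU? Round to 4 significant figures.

9.782 ft²·°F·h/BTU

R = L/k = 8.655/0.8848 = 9.7819 ft²·°F·h/BTU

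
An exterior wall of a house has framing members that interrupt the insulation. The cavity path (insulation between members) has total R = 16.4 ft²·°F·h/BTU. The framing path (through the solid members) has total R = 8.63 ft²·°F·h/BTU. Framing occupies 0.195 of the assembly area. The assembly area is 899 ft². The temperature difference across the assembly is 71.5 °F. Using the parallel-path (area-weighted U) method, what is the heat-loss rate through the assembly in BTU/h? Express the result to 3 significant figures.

4610 BTU/h

U_eff = 0.805/16.4 + 0.195/8.63 = 0.04909 + 0.0226 = 0.07168
R_eff = 1/U_eff = 13.95 ft²·°F·h/BTU
Q = 899 × 71.5 / 13.95 = 4608 BTU/h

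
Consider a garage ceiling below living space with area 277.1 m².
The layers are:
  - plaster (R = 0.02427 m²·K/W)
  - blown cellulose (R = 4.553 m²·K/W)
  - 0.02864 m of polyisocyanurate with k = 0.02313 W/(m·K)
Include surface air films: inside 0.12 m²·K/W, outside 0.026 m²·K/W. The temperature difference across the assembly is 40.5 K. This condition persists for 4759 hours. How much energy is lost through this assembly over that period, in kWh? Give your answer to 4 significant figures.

8959 kWh

0.02864/0.02313 = 1.2382
R_total = 0.12 + 0.02427 + 4.553 + 1.2382 + 0.026 = 5.9615 m²·K/W
Q = 277.1 × 40.5 / 5.9615 = 1882.5 W
E = 1882.5 W × 4759 h / 1000 = 8958.9 kWh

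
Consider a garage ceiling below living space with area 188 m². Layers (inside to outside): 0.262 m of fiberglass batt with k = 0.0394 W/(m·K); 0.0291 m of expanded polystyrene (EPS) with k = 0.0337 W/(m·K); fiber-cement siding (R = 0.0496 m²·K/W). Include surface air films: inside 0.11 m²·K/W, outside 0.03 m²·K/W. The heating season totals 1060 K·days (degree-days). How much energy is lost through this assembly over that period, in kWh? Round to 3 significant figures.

621 kWh

0.262/0.0394 = 6.65
0.0291/0.0337 = 0.8635
R_total = 0.11 + 6.65 + 0.8635 + 0.0496 + 0.03 = 7.703 m²·K/W
E = A × HDD × 24 / R / 1000 = 188 × 1060 × 24 / 7.703 / 1000 = 620.9 kWh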